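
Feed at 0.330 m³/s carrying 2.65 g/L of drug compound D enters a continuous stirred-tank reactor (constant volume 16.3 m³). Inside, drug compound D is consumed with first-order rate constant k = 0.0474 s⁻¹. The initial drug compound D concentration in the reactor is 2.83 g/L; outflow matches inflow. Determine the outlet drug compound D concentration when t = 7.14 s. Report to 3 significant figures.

2.05 g/L

V dC/dt = Q(C_in − C) − k V C.
This is linear with rate a = Q/V + k = 0.067645 s⁻¹.
C_ss = Q C_in/(Q + kV) = 0.79311 g/L; C(t) = C_ss + (C₀ − C_ss) e^(−a t).
C(7.14) = 0.79311 + (2.0369)·e^(−0.067645·7.14) = 0.79311 + (2.0369)·0.61694 = 2.0497 g/L.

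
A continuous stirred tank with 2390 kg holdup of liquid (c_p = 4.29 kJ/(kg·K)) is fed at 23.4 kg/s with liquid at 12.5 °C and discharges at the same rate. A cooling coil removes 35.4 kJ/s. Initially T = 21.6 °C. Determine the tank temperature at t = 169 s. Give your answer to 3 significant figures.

14.0 °C

M c_p dT/dt = ṁ c_p (T_in − T) − Q̇.
Rearrange: dT/dt = (T_ss − T)/τ with τ = M/ṁ = 102.14 s and T_ss = T_in − Q̇/(ṁ c_p) = 12.147 °C.
Solution: T(t) = T_ss + (T₀ − T_ss) e^(−t/τ).
T(169) = 12.147 + (9.4526)·e^(−169/102.14) = 12.147 + (9.4526)·0.19116 = 13.954 °C.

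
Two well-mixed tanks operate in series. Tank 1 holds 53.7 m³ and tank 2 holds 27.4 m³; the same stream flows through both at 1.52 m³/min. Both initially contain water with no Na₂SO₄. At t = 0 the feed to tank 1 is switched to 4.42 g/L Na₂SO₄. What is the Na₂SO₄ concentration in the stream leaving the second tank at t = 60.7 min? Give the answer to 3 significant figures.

Time constants: τᵢ = Vᵢ/Q for each well-mixed tank.
τ₁ = 53.7/1.52 = 35.329 min; τ₂ = 27.4/1.52 = 18.026 min.
Solving the cascade with C₁(0)=C₂(0)=0 gives C₂(t) = C_in[1 − (τ₁ e^(−t/τ₁) − τ₂ e^(−t/τ₂))/(τ₁ − τ₂)].
At t = 60.7: e^(−t/τ₁) = 0.17940, e^(−t/τ₂) = 0.034483.
C₂ = 4.42·[1 − (35.329·0.17940 − 18.026·0.034483)/(17.303)] = 4.42·0.66962 = 2.9597 g/L.

2.96 g/L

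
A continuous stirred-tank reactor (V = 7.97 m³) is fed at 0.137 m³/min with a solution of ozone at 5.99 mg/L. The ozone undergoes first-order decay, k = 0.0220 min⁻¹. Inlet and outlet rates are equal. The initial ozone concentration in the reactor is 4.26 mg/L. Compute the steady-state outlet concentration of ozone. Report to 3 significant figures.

2.63 mg/L

Species balance: V dC/dt = Q C_in − Q C − k V C.
At steady state: 0 = Q C_in − (Q + kV) C_ss, so C_ss = Q C_in/(Q + kV).
C_ss = 0.137·5.99/(0.137 + 0.0220·7.97) = 0.82063/0.31234 = 2.6274 mg/L.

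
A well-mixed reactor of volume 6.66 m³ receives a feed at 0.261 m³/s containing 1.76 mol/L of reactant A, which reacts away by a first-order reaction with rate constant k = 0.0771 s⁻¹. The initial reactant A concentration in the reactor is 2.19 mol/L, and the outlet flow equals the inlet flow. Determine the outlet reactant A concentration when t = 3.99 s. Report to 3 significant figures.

Accumulation = in − out − consumed: V dC/dt = Q C_in − Q C − k V C.
This is linear with rate a = Q/V + k = 0.11629 s⁻¹.
C_ss = Q C_in/(Q + kV) = 0.59312 mol/L; C(t) = C_ss + (C₀ − C_ss) e^(−a t).
C(3.99) = 0.59312 + (1.5969)·e^(−0.11629·3.99) = 0.59312 + (1.5969)·0.62877 = 1.5972 mol/L.

1.60 mol/L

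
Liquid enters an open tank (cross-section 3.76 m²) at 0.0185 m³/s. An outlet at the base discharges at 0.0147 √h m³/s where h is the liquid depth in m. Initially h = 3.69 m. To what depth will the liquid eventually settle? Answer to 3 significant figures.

1.58 m

Level balance: A dh/dt = 0.0185 − 0.0147 √h. Setting dh/dt = 0:
Q_in = 0.0147 √h_ss ⇒ √h_ss = 0.0185/0.0147 = 1.2585.
h_ss = 1.2585² = 1.5838 m. (Since h₀ = 3.69 m > h_ss, the level will fall toward this value.)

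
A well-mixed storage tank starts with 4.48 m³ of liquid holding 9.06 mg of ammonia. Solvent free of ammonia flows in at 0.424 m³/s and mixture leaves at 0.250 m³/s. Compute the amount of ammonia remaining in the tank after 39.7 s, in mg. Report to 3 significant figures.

Let m(t) be the amount of ammonia. Volume: V(t) = V₀ + (Q_in − Q_out) t = 4.48 + 0.17400 t; V(39.7) = 11.388 m³.
Species balance (pure solvent in): dm/dt = −Q_out · m/V(t).
Separate: dm/m = −Q_out dt/V(t) ⇒ ln(m/m₀) = −(Q_out/(Q_in−Q_out)) ln(V/V₀).
m = m₀ (V₀/V)^(Q_out/(Q_in−Q_out)) = 9.06 × (4.48/11.388)^(1.4368) = 2.3714 mg.

2.37 mg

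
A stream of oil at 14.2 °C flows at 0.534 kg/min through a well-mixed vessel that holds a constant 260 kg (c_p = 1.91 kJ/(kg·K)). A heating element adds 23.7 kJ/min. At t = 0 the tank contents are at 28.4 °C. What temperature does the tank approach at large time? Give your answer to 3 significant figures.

M c_p dT/dt = ṁ c_p (T_in − T) + Q̇.
At steady state dT/dt = 0 ⇒ T_ss = T_in + Q̇/(ṁ c_p) = 14.2 + 23.7/(0.534·1.91) = 37.437 °C.

37.4 °C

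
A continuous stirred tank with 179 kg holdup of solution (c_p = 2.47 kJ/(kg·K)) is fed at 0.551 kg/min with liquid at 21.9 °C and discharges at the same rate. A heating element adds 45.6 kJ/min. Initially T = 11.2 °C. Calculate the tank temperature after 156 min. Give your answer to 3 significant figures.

28.1 °C

Unsteady energy balance on the tank contents: M c_p dT/dt = ṁ c_p (T_in − T) + 45.6.
τ = M/ṁ = 324.86 min; T_ss = T_in + Q̇/(ṁ c_p) = 21.9 + 45.6/(0.551·2.47) = 55.406 °C.
T approaches T_ss exponentially: T(t) = T_ss + (T₀ − T_ss) e^(−t/τ).
T(156) = 55.406 + (-44.206)·e^(−156/324.86) = 55.406 + (-44.206)·0.61866 = 28.057 °C.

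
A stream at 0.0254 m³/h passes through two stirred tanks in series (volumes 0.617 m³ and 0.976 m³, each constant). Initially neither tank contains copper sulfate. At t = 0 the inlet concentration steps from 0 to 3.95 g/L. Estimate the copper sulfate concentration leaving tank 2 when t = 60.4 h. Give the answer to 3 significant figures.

Time constants: τᵢ = Vᵢ/Q for each well-mixed tank.
τ₁ = 0.617/0.0254 = 24.291 h; τ₂ = 0.976/0.0254 = 38.425 h.
Solving the cascade with C₁(0)=C₂(0)=0 gives C₂(t) = C_in[1 − (τ₁ e^(−t/τ₁) − τ₂ e^(−t/τ₂))/(τ₁ − τ₂)].
At t = 60.4: e^(−t/τ₁) = 0.083202, e^(−t/τ₂) = 0.20765.
C₂ = 3.95·[1 − (24.291·0.083202 − 38.425·0.20765)/(-14.134)] = 3.95·0.57846 = 2.2849 g/L.

2.28 g/L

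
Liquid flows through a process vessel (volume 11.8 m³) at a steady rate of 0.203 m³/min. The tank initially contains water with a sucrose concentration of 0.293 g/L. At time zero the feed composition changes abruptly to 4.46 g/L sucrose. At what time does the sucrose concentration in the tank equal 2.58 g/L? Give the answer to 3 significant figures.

Species balance: V dC/dt = Q(C_in − C) ⇒ τ = V/Q = 58.128 min.
C(t) = C_in + (C₀ − C_in) e^(−t/τ). Set C = 2.58 and solve for t:
e^(−t/τ) = (C − C_in)/(C₀ − C_in) = (2.58 − 4.46)/(0.293 − 4.46) = 0.45116
t = −τ ln(…) = 58.128 × 0.79592 = 46.266 min.

46.3 min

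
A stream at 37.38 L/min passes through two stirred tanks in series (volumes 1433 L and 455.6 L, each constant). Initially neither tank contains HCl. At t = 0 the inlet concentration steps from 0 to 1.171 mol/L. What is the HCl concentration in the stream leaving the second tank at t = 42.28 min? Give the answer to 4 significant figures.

Species balance on tank i: dCᵢ/dt = (Cᵢ₋₁ − Cᵢ)/τᵢ with τᵢ = Vᵢ/Q.
τ₁ = 1433/37.38 = 38.3360 min; τ₂ = 455.6/37.38 = 12.1883 min.
Tank 1: C₁ = C_in(1 − e^(−t/τ₁)). Tank 2 (τ₁ ≠ τ₂): C₂ = C_in[1 − (τ₁ e^(−t/τ₁) − τ₂ e^(−t/τ₂))/(τ₁ − τ₂)].
At t = 42.28: e^(−t/τ₁) = 0.331914, e^(−t/τ₂) = 0.0311516.
C₂ = 1.171·[1 − (38.3360·0.331914 − 12.1883·0.0311516)/(26.1477)] = 1.171·0.527890 = 0.618160 mol/L.

0.6182 mol/L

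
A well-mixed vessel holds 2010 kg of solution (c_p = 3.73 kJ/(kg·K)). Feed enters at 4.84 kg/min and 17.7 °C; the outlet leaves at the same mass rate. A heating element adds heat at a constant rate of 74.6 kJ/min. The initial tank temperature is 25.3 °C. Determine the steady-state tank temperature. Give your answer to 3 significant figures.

Energy balance: M c_p dT/dt = ṁ c_p (T_in − T) + 74.6.
At steady state dT/dt = 0 ⇒ T_ss = T_in + Q̇/(ṁ c_p) = 17.7 + 74.6/(4.84·3.73) = 21.832 °C.

21.8 °C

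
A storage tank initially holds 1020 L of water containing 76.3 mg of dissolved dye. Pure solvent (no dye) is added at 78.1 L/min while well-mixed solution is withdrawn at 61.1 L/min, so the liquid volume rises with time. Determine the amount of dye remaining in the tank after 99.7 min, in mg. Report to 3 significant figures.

2.26 mg

Let m(t) be the amount of dye. Volume: V(t) = V₀ + (Q_in − Q_out) t = 1020 + 17.000 t; V(99.7) = 2714.9 L.
Species balance (pure solvent in): dm/dt = −Q_out · m/V(t).
Separate: dm/m = −Q_out dt/V(t) ⇒ ln(m/m₀) = −(Q_out/(Q_in−Q_out)) ln(V/V₀).
m = m₀ (V₀/V)^(Q_out/(Q_in−Q_out)) = 76.3 × (1020/2714.9)^(3.5941) = 2.2619 mg.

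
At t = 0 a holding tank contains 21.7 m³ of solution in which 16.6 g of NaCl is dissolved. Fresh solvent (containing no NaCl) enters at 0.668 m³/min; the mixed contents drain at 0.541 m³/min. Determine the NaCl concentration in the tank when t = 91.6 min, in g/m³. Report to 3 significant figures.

0.0800 g/m³

Total volume: dV/dt = Q_in − Q_out = 0.12700 m³/min, so V(t) = 21.7 + 0.12700 t and V(91.6) = 33.333 m³.
Solute balance: dm/dt = 0 − Q_out C = −Q_out m/V(t).
dm/m = −Q_out dt/(V₀ + 0.12700 t); integrating gives ln(m/m₀) = −(Q_out/(Q_in−Q_out)) ln(V/V₀).
m = m₀ (V₀/V)^(Q_out/(Q_in−Q_out)) = 16.6 × (21.7/33.333)^(4.2598) = 2.6669 g.
C = m/V = 2.6669/33.333 = 0.080006 g/m³.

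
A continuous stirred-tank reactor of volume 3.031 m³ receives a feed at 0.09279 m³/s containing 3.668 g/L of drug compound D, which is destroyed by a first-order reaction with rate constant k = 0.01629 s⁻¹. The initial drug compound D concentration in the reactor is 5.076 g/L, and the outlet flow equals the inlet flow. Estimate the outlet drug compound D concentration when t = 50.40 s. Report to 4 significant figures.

Species balance: V dC/dt = Q C_in − Q C − k V C.
This is linear with rate a = Q/V + k = 0.0469037 s⁻¹.
C_ss = Q C_in/(Q + kV) = 2.39408 g/L; C(t) = C_ss + (C₀ − C_ss) e^(−a t).
C(50.40) = 2.39408 + (2.68192)·e^(−0.0469037·50.40) = 2.39408 + (2.68192)·0.0940485 = 2.64631 g/L.

2.646 g/L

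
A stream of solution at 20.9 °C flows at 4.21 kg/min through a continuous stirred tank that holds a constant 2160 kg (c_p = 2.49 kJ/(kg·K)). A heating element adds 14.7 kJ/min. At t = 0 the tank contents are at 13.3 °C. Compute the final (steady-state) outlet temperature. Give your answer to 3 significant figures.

M c_p dT/dt = ṁ c_p (T_in − T) + Q̇.
At steady state dT/dt = 0 ⇒ T_ss = T_in + Q̇/(ṁ c_p) = 20.9 + 14.7/(4.21·2.49) = 22.302 °C.

22.3 °C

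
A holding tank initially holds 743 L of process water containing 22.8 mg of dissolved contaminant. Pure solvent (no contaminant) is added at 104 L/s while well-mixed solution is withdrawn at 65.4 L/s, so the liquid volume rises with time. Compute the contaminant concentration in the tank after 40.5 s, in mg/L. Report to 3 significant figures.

Total volume: dV/dt = Q_in − Q_out = 38.600 L/s, so V(t) = 743 + 38.600 t and V(40.5) = 2306.3 L.
Solute balance: dm/dt = 0 − Q_out C = −Q_out m/V(t).
Separate: dm/m = −Q_out dt/V(t) ⇒ ln(m/m₀) = −(Q_out/(Q_in−Q_out)) ln(V/V₀).
m = m₀ (V₀/V)^(Q_out/(Q_in−Q_out)) = 22.8 × (743/2306.3)^(1.6943) = 3.3455 mg.
C = m/V = 3.3455/2306.3 = 0.0014506 mg/L.

0.00145 mg/L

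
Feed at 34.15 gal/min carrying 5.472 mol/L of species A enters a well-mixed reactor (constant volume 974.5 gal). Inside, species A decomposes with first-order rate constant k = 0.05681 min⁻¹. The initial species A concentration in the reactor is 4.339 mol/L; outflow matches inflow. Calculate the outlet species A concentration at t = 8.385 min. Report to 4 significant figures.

3.130 mol/L

Species balance: V dC/dt = Q C_in − Q C − k V C.
This is linear with rate a = Q/V + k = 0.0918536 min⁻¹.
C_ss = Q C_in/(Q + kV) = 2.08765 mol/L; C(t) = C_ss + (C₀ − C_ss) e^(−a t).
C(8.385) = 2.08765 + (2.25135)·e^(−0.0918536·8.385) = 2.08765 + (2.25135)·0.462924 = 3.12986 mol/L.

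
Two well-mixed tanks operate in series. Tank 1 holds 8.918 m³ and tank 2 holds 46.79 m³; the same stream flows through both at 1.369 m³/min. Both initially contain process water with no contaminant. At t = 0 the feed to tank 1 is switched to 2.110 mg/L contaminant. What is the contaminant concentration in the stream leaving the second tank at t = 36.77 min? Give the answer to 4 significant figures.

Time constants: τᵢ = Vᵢ/Q for each well-mixed tank.
τ₁ = 8.918/1.369 = 6.51424 min; τ₂ = 46.79/1.369 = 34.1782 min.
Tank 1: C₁ = C_in(1 − e^(−t/τ₁)). Tank 2 (τ₁ ≠ τ₂): C₂ = C_in[1 − (τ₁ e^(−t/τ₁) − τ₂ e^(−t/τ₂))/(τ₁ − τ₂)].
At t = 36.77: e^(−t/τ₁) = 0.00353673, e^(−t/τ₂) = 0.341014.
C₂ = 2.110·[1 − (6.51424·0.00353673 − 34.1782·0.341014)/(-27.6640)] = 2.110·0.579517 = 1.22278 mg/L.

1.223 mg/L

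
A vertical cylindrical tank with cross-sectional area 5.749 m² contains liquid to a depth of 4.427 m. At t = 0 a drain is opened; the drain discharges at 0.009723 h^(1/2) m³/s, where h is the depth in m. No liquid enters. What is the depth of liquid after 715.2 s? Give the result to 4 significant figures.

With no inflow, A dh/dt = −0.009723 √h.
Separate and integrate: 2(√h − √h₀) = −(0.009723/A) t.
√h = √4.427 − 0.009723·715.2/(2·5.749) = 2.10404 − 0.604791 = 1.49925.
h = 1.49925² = 2.24776 m.

2.248 m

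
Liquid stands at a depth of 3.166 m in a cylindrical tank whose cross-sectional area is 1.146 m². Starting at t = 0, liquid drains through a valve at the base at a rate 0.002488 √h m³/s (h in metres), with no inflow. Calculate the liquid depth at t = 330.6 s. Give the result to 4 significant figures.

2.018 m

With no inflow, A dh/dt = −0.002488 √h.
This is separable: 2 d(√h)/dt = −0.002488/A, so √h = √h₀ − (0.002488/(2A)) t.
√h = √3.166 − 0.002488·330.6/(2·1.146) = 1.77933 − 0.358871 = 1.42045.
h = 1.42045² = 2.01769 m.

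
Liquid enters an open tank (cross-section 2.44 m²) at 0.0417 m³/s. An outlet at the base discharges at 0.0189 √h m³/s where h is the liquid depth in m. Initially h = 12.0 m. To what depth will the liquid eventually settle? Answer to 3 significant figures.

A dh/dt = Q_in − 0.0189 √h. Steady state requires inflow = outflow:
Q_in = 0.0189 √h_ss ⇒ √h_ss = 0.0417/0.0189 = 2.2063.
h_ss = 2.2063² = 4.8680 m. (Since h₀ = 12.0 m > h_ss, the level will fall toward this value.)

4.87 m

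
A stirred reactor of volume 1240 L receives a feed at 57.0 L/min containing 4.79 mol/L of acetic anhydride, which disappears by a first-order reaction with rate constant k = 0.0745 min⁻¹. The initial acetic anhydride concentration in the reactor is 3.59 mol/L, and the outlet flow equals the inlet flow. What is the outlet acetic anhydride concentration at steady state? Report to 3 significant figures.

Accumulation = in − out − consumed: V dC/dt = Q C_in − Q C − k V C.
Steady state (dC/dt = 0): C_ss = Q C_in/(Q + kV) = C_in/(1 + kV/Q).
C_ss = 57.0·4.79/(57.0 + 0.0745·1240) = 273.03/149.38 = 1.8278 mol/L.

1.83 mol/L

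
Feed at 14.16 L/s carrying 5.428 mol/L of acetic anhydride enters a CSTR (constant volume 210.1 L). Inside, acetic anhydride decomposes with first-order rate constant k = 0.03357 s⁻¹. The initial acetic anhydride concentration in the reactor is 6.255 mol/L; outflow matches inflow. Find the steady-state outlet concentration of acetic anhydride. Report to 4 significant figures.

Accumulation = in − out − consumed: V dC/dt = Q C_in − Q C − k V C.
At steady state: 0 = Q C_in − (Q + kV) C_ss, so C_ss = Q C_in/(Q + kV).
C_ss = 14.16·5.428/(14.16 + 0.03357·210.1) = 76.8605/21.2131 = 3.62326 mol/L.

3.623 mol/L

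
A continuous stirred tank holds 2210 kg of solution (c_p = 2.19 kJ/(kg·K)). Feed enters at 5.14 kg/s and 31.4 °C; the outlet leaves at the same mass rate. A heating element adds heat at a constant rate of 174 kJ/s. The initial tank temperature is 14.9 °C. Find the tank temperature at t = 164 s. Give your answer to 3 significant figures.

25.0 °C

M c_p dT/dt = ṁ c_p (T_in − T) + Q̇.
τ = M/ṁ = 429.96 s; T_ss = T_in + Q̇/(ṁ c_p) = 31.4 + 174/(5.14·2.19) = 46.858 °C.
Integrating: T(t) = T_ss + (T₀ − T_ss) e^(−t/τ).
T(164) = 46.858 + (-31.958)·e^(−164/429.96) = 46.858 + (-31.958)·0.68288 = 25.034 °C.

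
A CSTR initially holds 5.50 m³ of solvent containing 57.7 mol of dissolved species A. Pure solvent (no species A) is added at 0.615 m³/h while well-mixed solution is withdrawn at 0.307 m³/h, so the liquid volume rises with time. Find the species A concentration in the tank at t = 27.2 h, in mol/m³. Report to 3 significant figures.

Let m(t) be the amount of species A. Volume: V(t) = V₀ + (Q_in − Q_out) t = 5.50 + 0.30800 t; V(27.2) = 13.878 m³.
Solute balance: dm/dt = 0 − Q_out C = −Q_out m/V(t).
dm/m = −Q_out dt/(V₀ + 0.30800 t); integrating gives ln(m/m₀) = −(Q_out/(Q_in−Q_out)) ln(V/V₀).
m = m₀ (V₀/V)^(Q_out/(Q_in−Q_out)) = 57.7 × (5.50/13.878)^(0.99675) = 22.937 mol.
C = m/V = 22.937/13.878 = 1.6528 mol/m³.

1.65 mol/m³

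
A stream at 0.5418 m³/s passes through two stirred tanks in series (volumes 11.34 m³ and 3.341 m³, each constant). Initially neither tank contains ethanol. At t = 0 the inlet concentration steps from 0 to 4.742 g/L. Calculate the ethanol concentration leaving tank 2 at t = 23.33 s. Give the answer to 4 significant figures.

2.582 g/L

Species balance on tank i: dCᵢ/dt = (Cᵢ₋₁ − Cᵢ)/τᵢ with τᵢ = Vᵢ/Q.
τ₁ = 11.34/0.5418 = 20.9302 s; τ₂ = 3.341/0.5418 = 6.16648 s.
Solving the cascade with C₁(0)=C₂(0)=0 gives C₂(t) = C_in[1 − (τ₁ e^(−t/τ₁) − τ₂ e^(−t/τ₂))/(τ₁ − τ₂)].
At t = 23.33: e^(−t/τ₁) = 0.328028, e^(−t/τ₂) = 0.0227462.
C₂ = 4.742·[1 − (20.9302·0.328028 − 6.16648·0.0227462)/(14.7638)] = 4.742·0.544462 = 2.58184 g/L.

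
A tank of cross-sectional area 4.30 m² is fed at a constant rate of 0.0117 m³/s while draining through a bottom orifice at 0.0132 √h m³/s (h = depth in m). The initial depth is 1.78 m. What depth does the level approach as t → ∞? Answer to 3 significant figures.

Level balance: A dh/dt = 0.0117 − 0.0132 √h. Setting dh/dt = 0:
Q_in = 0.0132 √h_ss ⇒ √h_ss = 0.0117/0.0132 = 0.88636.
h_ss = 0.88636² = 0.78564 m. (Since h₀ = 1.78 m > h_ss, the level will fall toward this value.)

0.786 m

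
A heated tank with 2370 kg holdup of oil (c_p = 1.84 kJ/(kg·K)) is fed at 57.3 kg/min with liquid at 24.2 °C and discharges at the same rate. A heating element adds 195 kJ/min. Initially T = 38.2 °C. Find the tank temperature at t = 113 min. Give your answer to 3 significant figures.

Unsteady energy balance on the tank contents: M c_p dT/dt = ṁ c_p (T_in − T) + 195.
τ = M/ṁ = 41.361 min; T_ss = T_in + Q̇/(ṁ c_p) = 24.2 + 195/(57.3·1.84) = 26.050 °C.
This is linear first-order; T(t) = T_ss + (T₀ − T_ss) e^(−t/τ).
T(113) = 26.050 + (12.150)·e^(−113/41.361) = 26.050 + (12.150)·0.065087 = 26.840 °C.

26.8 °C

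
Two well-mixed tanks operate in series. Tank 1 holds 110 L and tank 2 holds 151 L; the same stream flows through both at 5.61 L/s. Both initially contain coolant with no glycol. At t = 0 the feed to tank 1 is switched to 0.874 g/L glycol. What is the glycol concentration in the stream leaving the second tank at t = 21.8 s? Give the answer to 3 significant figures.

Each tank obeys Vᵢ dCᵢ/dt = Q(Cᵢ₋₁ − Cᵢ), so τᵢ = Vᵢ/Q.
τ₁ = 110/5.61 = 19.608 s; τ₂ = 151/5.61 = 26.916 s.
Tank 1: C₁ = C_in(1 − e^(−t/τ₁)). Tank 2 (τ₁ ≠ τ₂): C₂ = C_in[1 − (τ₁ e^(−t/τ₁) − τ₂ e^(−t/τ₂))/(τ₁ − τ₂)].
At t = 21.8: e^(−t/τ₁) = 0.32897, e^(−t/τ₂) = 0.44489.
C₂ = 0.874·[1 − (19.608·0.32897 − 26.916·0.44489)/(-7.3084)] = 0.874·0.24408 = 0.21333 g/L.

0.213 g/L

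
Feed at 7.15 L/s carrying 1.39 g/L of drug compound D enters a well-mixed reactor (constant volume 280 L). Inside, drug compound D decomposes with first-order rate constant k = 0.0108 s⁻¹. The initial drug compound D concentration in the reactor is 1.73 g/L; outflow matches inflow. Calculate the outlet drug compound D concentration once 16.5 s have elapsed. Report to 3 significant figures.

1.39 g/L

Accumulation = in − out − consumed: V dC/dt = Q C_in − Q C − k V C.
This is linear with rate a = Q/V + k = 0.036336 s⁻¹.
C_ss = Q C_in/(Q + kV) = 0.97685 g/L; C(t) = C_ss + (C₀ − C_ss) e^(−a t).
C(16.5) = 0.97685 + (0.75315)·e^(−0.036336·16.5) = 0.97685 + (0.75315)·0.54906 = 1.3904 g/L.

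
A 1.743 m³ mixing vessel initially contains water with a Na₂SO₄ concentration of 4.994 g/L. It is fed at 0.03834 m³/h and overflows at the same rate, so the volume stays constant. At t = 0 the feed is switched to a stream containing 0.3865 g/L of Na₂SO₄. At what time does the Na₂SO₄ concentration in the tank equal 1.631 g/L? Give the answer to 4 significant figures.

59.51 h

Unsteady species balance (constant V, well mixed): V dC/dt = Q(C_in − C), so τ = V/Q = 45.4617 h.
C(t) = C_in + (C₀ − C_in) e^(−t/τ). Set C = 1.631 and solve for t:
e^(−t/τ) = (C − C_in)/(C₀ − C_in) = (1.631 − 0.3865)/(4.994 − 0.3865) = 0.270103
t = −τ ln(…) = 45.4617 × 1.30895 = 59.5071 h.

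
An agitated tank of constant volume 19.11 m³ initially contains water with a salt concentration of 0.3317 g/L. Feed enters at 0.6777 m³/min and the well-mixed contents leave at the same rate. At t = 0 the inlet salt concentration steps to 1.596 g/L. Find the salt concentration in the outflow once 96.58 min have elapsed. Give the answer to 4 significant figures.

1.555 g/L

Unsteady species balance (constant V, well mixed): V dC/dt = Q(C_in − C).
Time constant τ = V/Q = 19.11/0.6777 = 28.1983 min.
C approaches C_in exponentially: C(t) = C_in + (C₀ − C_in) e^(−t/τ).
C(96.58) = 1.596 + (0.3317 − 1.596)·e^(−96.58/28.1983) = 1.596 + (-1.26430)·0.0325484 = 1.55485 g/L.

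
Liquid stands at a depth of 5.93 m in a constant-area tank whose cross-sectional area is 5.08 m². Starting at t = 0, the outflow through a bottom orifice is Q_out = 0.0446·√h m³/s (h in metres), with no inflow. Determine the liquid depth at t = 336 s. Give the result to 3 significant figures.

A dh/dt = −Q_out = −0.0446 √h.
∫ h^(−1/2) dh = −(0.0446/A) ∫ dt, giving 2√h = 2√h₀ − (0.0446/A) t.
√h = √5.93 − 0.0446·336/(2·5.08) = 2.4352 − 1.4750 = 0.96020.
h = 0.96020² = 0.92198 m.

0.922 m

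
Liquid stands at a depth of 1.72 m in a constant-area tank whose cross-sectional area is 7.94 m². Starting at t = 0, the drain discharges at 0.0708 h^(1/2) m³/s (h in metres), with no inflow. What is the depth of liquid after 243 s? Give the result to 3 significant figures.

A dh/dt = −Q_out = −0.0708 √h.
∫ h^(−1/2) dh = −(0.0708/A) ∫ dt, giving 2√h = 2√h₀ − (0.0708/A) t.
√h = √1.72 − 0.0708·243/(2·7.94) = 1.3115 − 1.0834 = 0.22809.
h = 0.22809² = 0.052024 m.

0.0520 m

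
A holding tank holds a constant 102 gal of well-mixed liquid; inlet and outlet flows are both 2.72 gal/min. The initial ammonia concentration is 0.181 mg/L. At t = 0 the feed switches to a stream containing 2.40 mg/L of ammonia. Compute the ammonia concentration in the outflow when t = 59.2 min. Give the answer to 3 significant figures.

Transient balance on the dissolved component: V dC/dt = Q(C_in − C).
Rewrite as dC/dt + C/τ = C_in/τ, τ = V/Q = 37.500 min.
This is linear first-order; C(t) = C_in + (C₀ − C_in) e^(−t/τ).
C(59.2) = 2.40 + (0.181 − 2.40)·e^(−59.2/37.500) = 2.40 + (-2.2190)·0.20625 = 1.9423 mg/L.

1.94 mg/L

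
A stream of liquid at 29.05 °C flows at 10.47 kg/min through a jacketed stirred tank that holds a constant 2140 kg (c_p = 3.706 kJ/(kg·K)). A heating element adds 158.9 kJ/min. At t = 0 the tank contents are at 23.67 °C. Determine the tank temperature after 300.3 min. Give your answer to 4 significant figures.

Energy balance: M c_p dT/dt = ṁ c_p (T_in − T) + 158.9.
τ = M/ṁ = 204.394 min; T_ss = T_in + Q̇/(ṁ c_p) = 29.05 + 158.9/(10.47·3.706) = 33.1452 °C.
T approaches T_ss exponentially: T(t) = T_ss + (T₀ − T_ss) e^(−t/τ).
T(300.3) = 33.1452 + (-9.47517)·e^(−300.3/204.394) = 33.1452 + (-9.47517)·0.230104 = 30.9649 °C.

30.96 °C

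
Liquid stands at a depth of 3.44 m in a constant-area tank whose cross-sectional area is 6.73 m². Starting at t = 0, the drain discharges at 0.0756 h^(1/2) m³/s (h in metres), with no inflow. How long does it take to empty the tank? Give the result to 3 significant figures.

Mass balance (ρ constant): A dh/dt = −0.0756 √h.
∫ h^(−1/2) dh = −(0.0756/A) ∫ dt, giving 2√h = 2√h₀ − (0.0756/A) t.
Tank is empty when √h = 0: t_empty = 2A√h₀/0.0756.
t_empty = 2·6.73·√3.44/0.0756 = 13.460·1.8547/0.0756 = 330.22 s.

330 s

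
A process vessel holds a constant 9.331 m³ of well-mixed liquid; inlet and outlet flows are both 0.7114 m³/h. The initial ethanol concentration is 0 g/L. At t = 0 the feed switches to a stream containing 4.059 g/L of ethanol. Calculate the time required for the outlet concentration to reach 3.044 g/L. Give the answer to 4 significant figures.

18.18 h

Species balance: V dC/dt = Q(C_in − C) ⇒ τ = V/Q = 13.1164 h.
C(t) = C_in + (C₀ − C_in) e^(−t/τ). Set C = 3.044 and solve for t:
e^(−t/τ) = (C − C_in)/(C₀ − C_in) = (3.044 − 4.059)/(0 − 4.059) = 0.250062
t = −τ ln(…) = 13.1164 × 1.38605 = 18.1799 h.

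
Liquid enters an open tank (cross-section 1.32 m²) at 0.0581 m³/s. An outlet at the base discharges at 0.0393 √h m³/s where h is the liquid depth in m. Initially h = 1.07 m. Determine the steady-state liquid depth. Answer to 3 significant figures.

2.19 m

A dh/dt = Q_in − 0.0393 √h. Steady state requires inflow = outflow:
Q_in = 0.0393 √h_ss ⇒ √h_ss = 0.0581/0.0393 = 1.4784.
h_ss = 1.4784² = 2.1856 m. (Since h₀ = 1.07 m < h_ss, the level will rise toward this value.)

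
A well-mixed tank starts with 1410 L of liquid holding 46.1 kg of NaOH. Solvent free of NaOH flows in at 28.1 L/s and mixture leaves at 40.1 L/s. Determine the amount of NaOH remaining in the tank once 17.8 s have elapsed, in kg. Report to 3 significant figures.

26.6 kg

Let m(t) be the amount of NaOH. Volume: V(t) = V₀ + (Q_in − Q_out) t = 1410 − 12.000 t; V(17.8) = 1196.4 L.
Species balance (pure solvent in): dm/dt = −Q_out · m/V(t).
dm/m = −Q_out dt/(V₀ − 12.000 t); integrating gives ln(m/m₀) = −(Q_out/(Q_in−Q_out)) ln(V/V₀).
m = m₀ (V₀/V)^(Q_out/(Q_in−Q_out)) = 46.1 × (1410/1196.4)^(-3.3417) = 26.625 kg.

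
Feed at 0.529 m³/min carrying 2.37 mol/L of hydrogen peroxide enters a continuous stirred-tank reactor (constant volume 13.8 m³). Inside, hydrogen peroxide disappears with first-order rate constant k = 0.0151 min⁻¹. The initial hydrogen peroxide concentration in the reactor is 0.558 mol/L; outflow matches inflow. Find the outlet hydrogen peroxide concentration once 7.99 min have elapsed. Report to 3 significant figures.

Accumulation = in − out − consumed: V dC/dt = Q C_in − Q C − k V C.
This is linear with rate a = Q/V + k = 0.053433 min⁻¹.
C_ss = Q C_in/(Q + kV) = 1.7002 mol/L; C(t) = C_ss + (C₀ − C_ss) e^(−a t).
C(7.99) = 1.7002 + (-1.1422)·e^(−0.053433·7.99) = 1.7002 + (-1.1422)·0.65251 = 0.95492 mol/L.

0.955 mol/L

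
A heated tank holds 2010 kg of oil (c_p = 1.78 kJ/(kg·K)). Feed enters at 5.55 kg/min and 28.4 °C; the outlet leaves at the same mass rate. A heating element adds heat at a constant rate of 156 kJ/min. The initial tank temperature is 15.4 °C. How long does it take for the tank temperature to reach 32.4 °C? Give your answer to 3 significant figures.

Unsteady energy balance on the tank contents: M c_p dT/dt = ṁ c_p (T_in − T) + 156.
τ = M/ṁ = 362.16 min; T_ss = T_in + Q̇/(ṁ c_p) = 44.191 °C.
T(t) = T_ss + (T₀ − T_ss) e^(−t/τ). Set T = 32.4:
e^(−t/τ) = (32.4 − 44.191)/(15.4 − 44.191) = 0.40954
t = −362.16 · ln(0.40954) = 323.31 min.

323 min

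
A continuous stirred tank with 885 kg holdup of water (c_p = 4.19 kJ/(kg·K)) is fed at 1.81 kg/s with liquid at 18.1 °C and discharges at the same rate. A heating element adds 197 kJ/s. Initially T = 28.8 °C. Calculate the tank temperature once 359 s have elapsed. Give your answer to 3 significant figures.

36.7 °C

Unsteady energy balance on the tank contents: M c_p dT/dt = ṁ c_p (T_in − T) + 197.
τ = M/ṁ = 488.95 s; T_ss = T_in + Q̇/(ṁ c_p) = 18.1 + 197/(1.81·4.19) = 44.076 °C.
Integrating: T(t) = T_ss + (T₀ − T_ss) e^(−t/τ).
T(359) = 44.076 + (-15.276)·e^(−359/488.95) = 44.076 + (-15.276)·0.47988 = 36.745 °C.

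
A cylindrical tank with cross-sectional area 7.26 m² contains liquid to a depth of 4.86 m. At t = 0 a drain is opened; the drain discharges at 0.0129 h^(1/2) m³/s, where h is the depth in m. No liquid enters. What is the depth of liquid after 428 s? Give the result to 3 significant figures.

With no inflow, A dh/dt = −0.0129 √h.
This is separable: 2 d(√h)/dt = −0.0129/A, so √h = √h₀ − (0.0129/(2A)) t.
√h = √4.86 − 0.0129·428/(2·7.26) = 2.2045 − 0.38025 = 1.8243.
h = 1.8243² = 3.3280 m.

3.33 m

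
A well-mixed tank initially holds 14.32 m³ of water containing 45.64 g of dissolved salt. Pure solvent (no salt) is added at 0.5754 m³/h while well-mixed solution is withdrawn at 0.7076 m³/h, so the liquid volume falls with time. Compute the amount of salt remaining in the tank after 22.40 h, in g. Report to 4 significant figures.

Total volume: dV/dt = Q_in − Q_out = -0.132200 m³/h, so V(t) = 14.32 − 0.132200 t and V(22.40) = 11.3587 m³.
No salt enters, so dm/dt = −Q_out · (m/V).
Separate: dm/m = −Q_out dt/V(t) ⇒ ln(m/m₀) = −(Q_out/(Q_in−Q_out)) ln(V/V₀).
m = m₀ (V₀/V)^(Q_out/(Q_in−Q_out)) = 45.64 × (14.32/11.3587)^(-5.35250) = 13.2072 g.

13.21 g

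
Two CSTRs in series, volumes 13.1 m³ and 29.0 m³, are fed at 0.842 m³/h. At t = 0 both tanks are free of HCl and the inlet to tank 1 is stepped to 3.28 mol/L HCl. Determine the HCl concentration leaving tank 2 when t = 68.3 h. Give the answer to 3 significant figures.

Each tank obeys Vᵢ dCᵢ/dt = Q(Cᵢ₋₁ − Cᵢ), so τᵢ = Vᵢ/Q.
τ₁ = 13.1/0.842 = 15.558 h; τ₂ = 29.0/0.842 = 34.442 h.
Tank 1: C₁ = C_in(1 − e^(−t/τ₁)). Tank 2 (τ₁ ≠ τ₂): C₂ = C_in[1 − (τ₁ e^(−t/τ₁) − τ₂ e^(−t/τ₂))/(τ₁ − τ₂)].
At t = 68.3: e^(−t/τ₁) = 0.012401, e^(−t/τ₂) = 0.13765.
C₂ = 3.28·[1 − (15.558·0.012401 − 34.442·0.13765)/(-18.884)] = 3.28·0.75916 = 2.4900 mol/L.

2.49 mol/L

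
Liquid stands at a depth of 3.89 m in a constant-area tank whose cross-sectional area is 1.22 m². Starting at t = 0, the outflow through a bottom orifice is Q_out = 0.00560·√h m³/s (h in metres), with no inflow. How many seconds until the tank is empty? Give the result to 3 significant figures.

A dh/dt = −Q_out = −0.00560 √h.
This is separable: 2 d(√h)/dt = −0.00560/A, so √h = √h₀ − (0.00560/(2A)) t.
Set h = 0: 2√h₀ = (0.00560/A) t_empty ⇒ t_empty = 2A√h₀/0.00560.
t_empty = 2·1.22·√3.89/0.00560 = 2.4400·1.9723/0.00560 = 859.36 s.

859 s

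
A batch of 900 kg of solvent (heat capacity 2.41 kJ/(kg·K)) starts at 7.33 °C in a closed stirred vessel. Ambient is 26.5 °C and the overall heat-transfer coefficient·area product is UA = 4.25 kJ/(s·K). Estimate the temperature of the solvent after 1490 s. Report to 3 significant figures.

Unsteady energy balance on the tank contents: M c_p dT/dt = −UA(T − T_amb).
dT/dt = (T_ss − T)/τ with T_ss = T_amb = 26.500 °C, τ = M c_p/UA = 900·2.41/4.25 = 510.35 s.
Integrating: T(t) = T_ss + (T₀ − T_ss) e^(−t/τ).
T(1490) = 26.500 + (-19.170)·0.053958 = 25.466 °C.

25.5 °C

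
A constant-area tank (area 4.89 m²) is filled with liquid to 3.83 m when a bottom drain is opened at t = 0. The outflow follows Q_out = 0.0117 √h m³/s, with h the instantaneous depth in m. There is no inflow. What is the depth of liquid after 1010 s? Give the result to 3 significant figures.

0.561 m

With no inflow, A dh/dt = −0.0117 √h.
∫ h^(−1/2) dh = −(0.0117/A) ∫ dt, giving 2√h = 2√h₀ − (0.0117/A) t.
√h = √3.83 − 0.0117·1010/(2·4.89) = 1.9570 − 1.2083 = 0.74876.
h = 0.74876² = 0.56064 m.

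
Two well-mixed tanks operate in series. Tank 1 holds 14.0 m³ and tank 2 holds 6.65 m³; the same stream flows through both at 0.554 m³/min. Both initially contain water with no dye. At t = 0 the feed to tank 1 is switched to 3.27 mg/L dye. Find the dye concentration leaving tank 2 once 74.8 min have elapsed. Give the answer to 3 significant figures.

Time constants: τᵢ = Vᵢ/Q for each well-mixed tank.
τ₁ = 14.0/0.554 = 25.271 min; τ₂ = 6.65/0.554 = 12.004 min.
Tank 1: C₁ = C_in(1 − e^(−t/τ₁)). Tank 2 (τ₁ ≠ τ₂): C₂ = C_in[1 − (τ₁ e^(−t/τ₁) − τ₂ e^(−t/τ₂))/(τ₁ − τ₂)].
At t = 74.8: e^(−t/τ₁) = 0.051822, e^(−t/τ₂) = 0.0019666.
C₂ = 3.27·[1 − (25.271·0.051822 − 12.004·0.0019666)/(13.267)] = 3.27·0.90307 = 2.9530 mg/L.

2.95 mg/L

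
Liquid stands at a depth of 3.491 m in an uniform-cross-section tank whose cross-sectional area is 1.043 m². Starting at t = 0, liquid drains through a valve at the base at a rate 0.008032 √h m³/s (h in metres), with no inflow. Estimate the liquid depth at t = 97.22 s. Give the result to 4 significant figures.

Accumulation of liquid (constant cross-section A): A dh/dt = −0.008032 √h.
∫ h^(−1/2) dh = −(0.008032/A) ∫ dt, giving 2√h = 2√h₀ − (0.008032/A) t.
√h = √3.491 − 0.008032·97.22/(2·1.043) = 1.86842 − 0.374339 = 1.49408.
h = 1.49408² = 2.23228 m.

2.232 m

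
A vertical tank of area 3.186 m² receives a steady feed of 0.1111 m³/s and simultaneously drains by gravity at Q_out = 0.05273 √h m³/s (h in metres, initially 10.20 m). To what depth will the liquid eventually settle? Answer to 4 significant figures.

A dh/dt = Q_in − 0.05273 √h. Steady state requires inflow = outflow:
Q_in = 0.05273 √h_ss ⇒ √h_ss = 0.1111/0.05273 = 2.10696.
h_ss = 2.10696² = 4.43928 m. (Since h₀ = 10.20 m > h_ss, the level will fall toward this value.)

4.439 m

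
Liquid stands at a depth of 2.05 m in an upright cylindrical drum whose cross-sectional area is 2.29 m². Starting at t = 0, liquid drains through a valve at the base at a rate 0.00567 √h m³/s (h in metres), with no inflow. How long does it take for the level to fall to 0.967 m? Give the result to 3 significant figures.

362 s

With no inflow, A dh/dt = −0.00567 √h.
This is separable: 2 d(√h)/dt = −0.00567/A, so √h = √h₀ − (0.00567/(2A)) t.
t = 2A(√h₀ − √h)/0.00567 = 2·2.29·(√2.05 − √0.967)/0.00567
  = 4.5800 × (1.4318 − 0.98336) / 0.00567 = 362.22 s.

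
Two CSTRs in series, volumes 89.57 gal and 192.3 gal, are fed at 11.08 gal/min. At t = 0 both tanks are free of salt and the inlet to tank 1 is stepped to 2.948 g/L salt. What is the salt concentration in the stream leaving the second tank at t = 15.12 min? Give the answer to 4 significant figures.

Each tank obeys Vᵢ dCᵢ/dt = Q(Cᵢ₋₁ − Cᵢ), so τᵢ = Vᵢ/Q.
τ₁ = 89.57/11.08 = 8.08394 min; τ₂ = 192.3/11.08 = 17.3556 min.
Tank 1: C₁ = C_in(1 − e^(−t/τ₁)). Tank 2 (τ₁ ≠ τ₂): C₂ = C_in[1 − (τ₁ e^(−t/τ₁) − τ₂ e^(−t/τ₂))/(τ₁ − τ₂)].
At t = 15.12: e^(−t/τ₁) = 0.154066, e^(−t/τ₂) = 0.418454.
C₂ = 2.948·[1 − (8.08394·0.154066 − 17.3556·0.418454)/(-9.27166)] = 2.948·0.351027 = 1.03483 g/L.

1.035 g/L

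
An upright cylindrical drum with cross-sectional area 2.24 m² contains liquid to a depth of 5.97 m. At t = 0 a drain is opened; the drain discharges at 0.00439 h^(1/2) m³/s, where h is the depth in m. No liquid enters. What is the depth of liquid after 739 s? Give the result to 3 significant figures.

Volume balance on the tank: A dh/dt = −0.00439 √h.
This is separable: 2 d(√h)/dt = −0.00439/A, so √h = √h₀ − (0.00439/(2A)) t.
√h = √5.97 − 0.00439·739/(2·2.24) = 2.4434 − 0.72415 = 1.7192.
h = 1.7192² = 2.9557 m.

2.96 m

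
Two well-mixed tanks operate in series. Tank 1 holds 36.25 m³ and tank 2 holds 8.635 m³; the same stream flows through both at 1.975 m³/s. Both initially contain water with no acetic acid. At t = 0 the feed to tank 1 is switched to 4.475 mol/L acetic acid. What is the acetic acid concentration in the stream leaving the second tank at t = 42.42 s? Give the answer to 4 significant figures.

3.893 mol/L

Species balance on tank i: dCᵢ/dt = (Cᵢ₋₁ − Cᵢ)/τᵢ with τᵢ = Vᵢ/Q.
τ₁ = 36.25/1.975 = 18.3544 s; τ₂ = 8.635/1.975 = 4.37215 s.
Solving the cascade with C₁(0)=C₂(0)=0 gives C₂(t) = C_in[1 − (τ₁ e^(−t/τ₁) − τ₂ e^(−t/τ₂))/(τ₁ − τ₂)].
At t = 42.42: e^(−t/τ₁) = 0.0991463, e^(−t/τ₂) = 6.11417e-05.
C₂ = 4.475·[1 − (18.3544·0.0991463 − 4.37215·6.11417e-05)/(13.9823)] = 4.475·0.869871 = 3.89267 mol/L.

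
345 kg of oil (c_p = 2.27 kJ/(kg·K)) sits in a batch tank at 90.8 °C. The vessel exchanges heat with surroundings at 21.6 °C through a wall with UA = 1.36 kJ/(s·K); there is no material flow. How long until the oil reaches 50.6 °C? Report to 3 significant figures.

M c_p dT/dt = −UA(T − T_amb).
τ = M c_p/UA = 575.85 s; T_ss = T_amb = 21.600 °C.
T(t) = T_ss + (T₀ − T_ss)e^(−t/τ); set T = 50.6:
t = −τ ln[(T − T_ss)/(T₀ − T_ss)] = −575.85 · ln(0.41908) = 500.82 s.

501 s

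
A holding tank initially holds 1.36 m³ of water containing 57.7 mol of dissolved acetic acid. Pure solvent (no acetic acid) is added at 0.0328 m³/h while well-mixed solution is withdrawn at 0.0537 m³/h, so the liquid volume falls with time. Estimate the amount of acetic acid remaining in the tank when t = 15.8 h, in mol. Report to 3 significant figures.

28.2 mol

Let m(t) be the amount of acetic acid. Volume: V(t) = V₀ + (Q_in − Q_out) t = 1.36 − 0.020900 t; V(15.8) = 1.0298 m³.
Solute balance: dm/dt = 0 − Q_out C = −Q_out m/V(t).
Separate: dm/m = −Q_out dt/V(t) ⇒ ln(m/m₀) = −(Q_out/(Q_in−Q_out)) ln(V/V₀).
m = m₀ (V₀/V)^(Q_out/(Q_in−Q_out)) = 57.7 × (1.36/1.0298)^(-2.5694) = 28.236 mol.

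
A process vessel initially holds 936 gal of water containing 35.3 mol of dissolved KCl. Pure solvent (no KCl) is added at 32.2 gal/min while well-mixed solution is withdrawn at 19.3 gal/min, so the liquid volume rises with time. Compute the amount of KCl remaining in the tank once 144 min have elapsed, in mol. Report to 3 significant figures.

6.88 mol

Total volume: dV/dt = Q_in − Q_out = 12.900 gal/min, so V(t) = 936 + 12.900 t and V(144) = 2793.6 gal.
Solute balance: dm/dt = 0 − Q_out C = −Q_out m/V(t).
Separate: dm/m = −Q_out dt/V(t) ⇒ ln(m/m₀) = −(Q_out/(Q_in−Q_out)) ln(V/V₀).
m = m₀ (V₀/V)^(Q_out/(Q_in−Q_out)) = 35.3 × (936/2793.6)^(1.4961) = 6.8752 mol.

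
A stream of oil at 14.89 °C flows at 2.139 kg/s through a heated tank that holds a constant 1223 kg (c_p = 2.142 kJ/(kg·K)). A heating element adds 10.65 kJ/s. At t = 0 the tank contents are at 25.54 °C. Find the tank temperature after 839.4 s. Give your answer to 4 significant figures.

19.13 °C

M c_p dT/dt = ṁ c_p (T_in − T) + Q̇.
τ = M/ṁ = 571.763 s; T_ss = T_in + Q̇/(ṁ c_p) = 14.89 + 10.65/(2.139·2.142) = 17.2144 °C.
T approaches T_ss exponentially: T(t) = T_ss + (T₀ − T_ss) e^(−t/τ).
T(839.4) = 17.2144 + (8.32555)·e^(−839.4/571.763) = 17.2144 + (8.32555)·0.230365 = 19.1324 °C.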